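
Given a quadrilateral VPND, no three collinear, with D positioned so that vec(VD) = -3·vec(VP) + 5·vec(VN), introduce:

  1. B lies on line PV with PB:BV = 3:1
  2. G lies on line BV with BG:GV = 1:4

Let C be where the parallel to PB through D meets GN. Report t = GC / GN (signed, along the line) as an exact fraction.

t = 5

Work in coordinates with V = (0, 0), P = (1, 0), N = (0, 1), D = (-3, 5).
1. B lies on line PV with PB:BV = 3:1 ⇒ B = (1/4, 0)
2. G lies on line BV with BG:GV = 1:4 ⇒ G = (1/5, 0)
through D parallel to PB: direction (-3/4, 0); meets GN at C = (-4/5, 5)
C = G + t·(N−G) with t = 5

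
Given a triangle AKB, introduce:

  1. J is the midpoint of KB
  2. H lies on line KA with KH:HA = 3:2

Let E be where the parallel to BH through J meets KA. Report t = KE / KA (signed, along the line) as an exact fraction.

Set A = (0, 0), K = (1, 0), B = (0, 1); any affine frame gives the same invariant.
1. J is the midpoint of KB ⇒ J = (1/2, 1/2)
2. H lies on line KA with KH:HA = 3:2 ⇒ H = (2/5, 0)
through J parallel to BH: direction (2/5, -1); meets KA at E = (7/10, 0)
E = K + t·(A−K) with t = 3/10

t = 3/10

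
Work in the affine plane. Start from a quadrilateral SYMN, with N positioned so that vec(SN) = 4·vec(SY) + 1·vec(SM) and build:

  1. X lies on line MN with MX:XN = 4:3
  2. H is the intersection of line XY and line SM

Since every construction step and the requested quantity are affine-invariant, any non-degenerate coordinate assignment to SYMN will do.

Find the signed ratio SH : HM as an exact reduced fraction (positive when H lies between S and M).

Choose coordinates S = (0, 0), Y = (1, 0), M = (0, 1), N = (4, 1).
1. X lies on line MN with MX:XN = 4:3 ⇒ X = (16/7, 1)
2. H is the intersection of line XY and line SM ⇒ H = (0, -7/9)
H = S + t·(M−S) with t = -7/9, so SH:HM = t:(1−t) = -7/9:16/9

SH:HM = -7/16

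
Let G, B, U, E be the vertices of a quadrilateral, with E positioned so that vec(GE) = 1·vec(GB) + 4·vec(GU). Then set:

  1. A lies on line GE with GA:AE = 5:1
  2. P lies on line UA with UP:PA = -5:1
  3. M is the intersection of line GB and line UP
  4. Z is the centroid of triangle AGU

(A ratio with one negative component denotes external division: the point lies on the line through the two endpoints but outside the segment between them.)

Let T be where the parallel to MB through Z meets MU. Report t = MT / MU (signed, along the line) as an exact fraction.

t = 13/9

Set G = (0, 0), B = (1, 0), U = (0, 1), E = (1, 4); any affine frame gives the same invariant.
1. A lies on line GE with GA:AE = 5:1 ⇒ A = (5/6, 10/3)
2. P lies on line UA with UP:PA = -5:1 ⇒ P = (25/24, 47/12)
3. M is the intersection of line GB and line UP ⇒ M = (-5/14, 0)
4. Z is the centroid of triangle AGU ⇒ Z = (5/18, 13/9)
through Z parallel to MB: direction (19/14, 0); meets MU at T = (10/63, 13/9)
T = M + t·(U−M) with t = 13/9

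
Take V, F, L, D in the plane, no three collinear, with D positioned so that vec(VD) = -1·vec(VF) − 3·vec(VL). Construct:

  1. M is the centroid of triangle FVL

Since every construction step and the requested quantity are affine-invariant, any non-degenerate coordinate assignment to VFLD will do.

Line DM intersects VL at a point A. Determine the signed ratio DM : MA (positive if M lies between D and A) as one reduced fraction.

DM:MA = -4

Work in coordinates with V = (0, 0), F = (1, 0), L = (0, 1), D = (-1, -3).
1. M is the centroid of triangle FVL ⇒ M = (1/3, 1/3)
line DM meets VL at A = (0, -1/2)
M = D + t·(A−D) with t = 4/3, so DM:MA = 4/3:-1/3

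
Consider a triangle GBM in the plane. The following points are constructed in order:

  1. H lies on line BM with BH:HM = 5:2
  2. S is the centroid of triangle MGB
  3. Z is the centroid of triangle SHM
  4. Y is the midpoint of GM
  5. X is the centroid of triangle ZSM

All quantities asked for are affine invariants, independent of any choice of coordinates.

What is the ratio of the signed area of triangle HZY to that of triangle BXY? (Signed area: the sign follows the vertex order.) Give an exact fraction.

Assign G = (0, 0), B = (1, 0), M = (0, 1) — the answer is frame-independent, so this choice is without loss of generality.
1. H lies on line BM with BH:HM = 5:2 ⇒ H = (2/7, 5/7)
2. S is the centroid of triangle MGB ⇒ S = (1/3, 1/3)
3. Z is the centroid of triangle SHM ⇒ Z = (13/63, 43/63)
4. Y is the midpoint of GM ⇒ Y = (0, 1/2)
5. X is the centroid of triangle ZSM ⇒ X = (34/189, 127/189)
2·[HZY] = 1/126, 2·[BXY] = 11/42
[HZY]:[BXY] = 1/126:11/42 = 1/33

[HZY]:[BXY] = 1/33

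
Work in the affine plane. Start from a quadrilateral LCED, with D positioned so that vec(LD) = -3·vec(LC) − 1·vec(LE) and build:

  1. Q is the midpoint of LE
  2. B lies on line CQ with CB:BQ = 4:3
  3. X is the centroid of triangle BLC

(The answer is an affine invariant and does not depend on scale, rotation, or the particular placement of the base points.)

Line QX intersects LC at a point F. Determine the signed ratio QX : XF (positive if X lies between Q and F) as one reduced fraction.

Choose coordinates L = (0, 0), C = (1, 0), E = (0, 1), D = (-3, -1).
1. Q is the midpoint of LE ⇒ Q = (0, 1/2)
2. B lies on line CQ with CB:BQ = 4:3 ⇒ B = (3/7, 2/7)
3. X is the centroid of triangle BLC ⇒ X = (10/21, 2/21)
line QX meets LC at F = (10/17, 0)
X = Q + t·(F−Q) with t = 17/21, so QX:XF = 17/21:4/21

QX:XF = 17/4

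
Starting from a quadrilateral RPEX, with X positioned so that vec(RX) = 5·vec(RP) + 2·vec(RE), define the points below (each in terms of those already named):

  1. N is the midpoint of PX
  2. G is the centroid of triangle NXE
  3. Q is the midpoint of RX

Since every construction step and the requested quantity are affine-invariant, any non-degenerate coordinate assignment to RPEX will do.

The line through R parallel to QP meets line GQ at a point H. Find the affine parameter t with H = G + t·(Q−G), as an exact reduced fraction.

t = -2

Set R = (0, 0), P = (1, 0), E = (0, 1), X = (5, 2); any affine frame gives the same invariant.
1. N is the midpoint of PX ⇒ N = (3, 1)
2. G is the centroid of triangle NXE ⇒ G = (8/3, 4/3)
3. Q is the midpoint of RX ⇒ Q = (5/2, 1)
through R parallel to QP: direction (-3/2, -1); meets GQ at H = (3, 2)
H = G + t·(Q−G) with t = -2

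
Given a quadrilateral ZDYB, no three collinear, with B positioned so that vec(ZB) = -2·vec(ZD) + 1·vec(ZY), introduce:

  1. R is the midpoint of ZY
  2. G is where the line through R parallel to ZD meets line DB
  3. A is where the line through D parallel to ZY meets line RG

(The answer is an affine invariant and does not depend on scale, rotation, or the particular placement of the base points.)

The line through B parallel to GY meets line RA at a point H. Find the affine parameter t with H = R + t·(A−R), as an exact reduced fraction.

Work in coordinates with Z = (0, 0), D = (1, 0), Y = (0, 1), B = (-2, 1).
1. R is the midpoint of ZY ⇒ R = (0, 1/2)
2. G is where the line through R parallel to ZD meets line DB ⇒ G = (-1/2, 1/2)
3. A is where the line through D parallel to ZY meets line RG ⇒ A = (1, 1/2)
through B parallel to GY: direction (1/2, 1/2); meets RA at H = (-5/2, 1/2)
H = R + t·(A−R) with t = -5/2

t = -5/2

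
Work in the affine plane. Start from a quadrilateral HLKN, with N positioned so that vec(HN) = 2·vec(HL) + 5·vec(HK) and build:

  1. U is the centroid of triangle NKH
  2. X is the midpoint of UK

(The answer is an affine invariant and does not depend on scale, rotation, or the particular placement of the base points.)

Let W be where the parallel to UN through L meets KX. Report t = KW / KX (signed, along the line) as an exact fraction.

Choose coordinates H = (0, 0), L = (1, 0), K = (0, 1), N = (2, 5).
1. U is the centroid of triangle NKH ⇒ U = (2/3, 2)
2. X is the midpoint of UK ⇒ X = (1/3, 3/2)
through L parallel to UN: direction (4/3, 3); meets KX at W = (13/3, 15/2)
W = K + t·(X−K) with t = 13

t = 13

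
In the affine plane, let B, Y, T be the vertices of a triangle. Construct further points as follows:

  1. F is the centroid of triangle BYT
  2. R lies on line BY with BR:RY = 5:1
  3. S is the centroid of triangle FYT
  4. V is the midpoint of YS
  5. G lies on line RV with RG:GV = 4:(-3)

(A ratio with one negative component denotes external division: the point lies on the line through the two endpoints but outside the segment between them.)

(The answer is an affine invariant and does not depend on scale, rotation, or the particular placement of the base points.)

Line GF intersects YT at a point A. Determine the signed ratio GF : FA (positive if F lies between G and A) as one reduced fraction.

Set B = (0, 0), Y = (1, 0), T = (0, 1); any affine frame gives the same invariant.
1. F is the centroid of triangle BYT ⇒ F = (1/3, 1/3)
2. R lies on line BY with BR:RY = 5:1 ⇒ R = (5/6, 0)
3. S is the centroid of triangle FYT ⇒ S = (4/9, 4/9)
4. V is the midpoint of YS ⇒ V = (13/18, 2/9)
5. G lies on line RV with RG:GV = 4:(-3) ⇒ G = (7/18, 8/9)
line GF meets YT at A = (4/11, 7/11)
F = G + t·(A−G) with t = 11/5, so GF:FA = 11/5:-6/5

GF:FA = -11/6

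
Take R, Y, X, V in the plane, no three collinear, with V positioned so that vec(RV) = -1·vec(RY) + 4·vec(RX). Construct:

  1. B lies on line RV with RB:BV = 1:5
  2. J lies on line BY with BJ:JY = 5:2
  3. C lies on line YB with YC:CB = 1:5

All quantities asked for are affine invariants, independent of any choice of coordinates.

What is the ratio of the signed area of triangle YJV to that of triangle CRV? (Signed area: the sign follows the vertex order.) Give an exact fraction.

Work in coordinates with R = (0, 0), Y = (1, 0), X = (0, 1), V = (-1, 4).
1. B lies on line RV with RB:BV = 1:5 ⇒ B = (-1/6, 2/3)
2. J lies on line BY with BJ:JY = 5:2 ⇒ J = (2/3, 4/21)
3. C lies on line YB with YC:CB = 1:5 ⇒ C = (29/36, 1/9)
2·[YJV] = -20/21, 2·[CRV] = -10/3
[YJV]:[CRV] = -20/21:-10/3 = 2/7

[YJV]:[CRV] = 2/7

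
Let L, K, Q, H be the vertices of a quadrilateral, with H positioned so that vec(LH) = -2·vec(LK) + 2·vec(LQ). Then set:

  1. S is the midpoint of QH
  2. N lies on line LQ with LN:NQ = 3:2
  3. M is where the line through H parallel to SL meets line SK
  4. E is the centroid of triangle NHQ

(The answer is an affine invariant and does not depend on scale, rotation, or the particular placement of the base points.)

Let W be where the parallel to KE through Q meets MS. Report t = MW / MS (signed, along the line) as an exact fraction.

Assign L = (0, 0), K = (1, 0), Q = (0, 1), H = (-2, 2) — the answer is frame-independent, so this choice is without loss of generality.
1. S is the midpoint of QH ⇒ S = (-1, 3/2)
2. N lies on line LQ with LN:NQ = 3:2 ⇒ N = (0, 3/5)
3. M is where the line through H parallel to SL meets line SK ⇒ M = (-7/3, 5/2)
4. E is the centroid of triangle NHQ ⇒ E = (-2/3, 6/5)
through Q parallel to KE: direction (-5/3, 6/5); meets MS at W = (-25/3, 7)
W = M + t·(S−M) with t = -9/2

t = -9/2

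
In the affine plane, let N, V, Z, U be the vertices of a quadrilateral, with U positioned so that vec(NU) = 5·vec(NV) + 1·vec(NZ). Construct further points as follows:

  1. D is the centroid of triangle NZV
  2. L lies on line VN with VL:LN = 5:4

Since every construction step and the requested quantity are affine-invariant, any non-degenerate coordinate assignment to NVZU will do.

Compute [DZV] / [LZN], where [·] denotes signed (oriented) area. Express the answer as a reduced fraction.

Work in coordinates with N = (0, 0), V = (1, 0), Z = (0, 1), U = (5, 1).
1. D is the centroid of triangle NZV ⇒ D = (1/3, 1/3)
2. L lies on line VN with VL:LN = 5:4 ⇒ L = (4/9, 0)
2·[DZV] = -1/3, 2·[LZN] = 4/9
[DZV]:[LZN] = -1/3:4/9 = -3/4

[DZV]:[LZN] = -3/4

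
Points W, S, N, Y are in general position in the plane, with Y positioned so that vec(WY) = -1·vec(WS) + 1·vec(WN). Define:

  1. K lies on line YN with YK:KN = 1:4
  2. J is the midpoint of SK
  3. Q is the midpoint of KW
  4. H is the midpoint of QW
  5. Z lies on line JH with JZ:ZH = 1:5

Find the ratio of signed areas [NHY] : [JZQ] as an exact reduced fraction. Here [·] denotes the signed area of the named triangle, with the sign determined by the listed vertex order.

[NHY]:[JZQ] = 36

Assign W = (0, 0), S = (1, 0), N = (0, 1), Y = (-1, 1) — the answer is frame-independent, so this choice is without loss of generality.
1. K lies on line YN with YK:KN = 1:4 ⇒ K = (-4/5, 1)
2. J is the midpoint of SK ⇒ J = (1/10, 1/2)
3. Q is the midpoint of KW ⇒ Q = (-2/5, 1/2)
4. H is the midpoint of QW ⇒ H = (-1/5, 1/4)
5. Z lies on line JH with JZ:ZH = 1:5 ⇒ Z = (1/20, 11/24)
2·[NHY] = -3/4, 2·[JZQ] = -1/48
[NHY]:[JZQ] = -3/4:-1/48 = 36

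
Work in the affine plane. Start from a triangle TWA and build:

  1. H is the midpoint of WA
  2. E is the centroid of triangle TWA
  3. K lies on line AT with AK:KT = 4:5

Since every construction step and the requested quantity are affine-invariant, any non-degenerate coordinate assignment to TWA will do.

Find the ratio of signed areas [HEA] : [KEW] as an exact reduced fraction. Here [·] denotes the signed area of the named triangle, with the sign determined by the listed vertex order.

Set T = (0, 0), W = (1, 0), A = (0, 1); any affine frame gives the same invariant.
1. H is the midpoint of WA ⇒ H = (1/2, 1/2)
2. E is the centroid of triangle TWA ⇒ E = (1/3, 1/3)
3. K lies on line AT with AK:KT = 4:5 ⇒ K = (0, 5/9)
2·[HEA] = -1/6, 2·[KEW] = 1/27
[HEA]:[KEW] = -1/6:1/27 = -9/2

[HEA]:[KEW] = -9/2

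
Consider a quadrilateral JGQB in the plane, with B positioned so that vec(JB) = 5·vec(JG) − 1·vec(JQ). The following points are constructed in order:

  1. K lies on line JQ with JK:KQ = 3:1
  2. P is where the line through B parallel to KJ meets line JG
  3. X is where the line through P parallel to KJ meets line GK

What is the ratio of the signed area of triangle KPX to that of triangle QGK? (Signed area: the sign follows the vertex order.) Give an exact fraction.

[KPX]:[QGK] = 60

Assign J = (0, 0), G = (1, 0), Q = (0, 1), B = (5, -1) — the answer is frame-independent, so this choice is without loss of generality.
1. K lies on line JQ with JK:KQ = 3:1 ⇒ K = (0, 3/4)
2. P is where the line through B parallel to KJ meets line JG ⇒ P = (5, 0)
3. X is where the line through P parallel to KJ meets line GK ⇒ X = (5, -3)
2·[KPX] = -15, 2·[QGK] = -1/4
[KPX]:[QGK] = -15:-1/4 = 60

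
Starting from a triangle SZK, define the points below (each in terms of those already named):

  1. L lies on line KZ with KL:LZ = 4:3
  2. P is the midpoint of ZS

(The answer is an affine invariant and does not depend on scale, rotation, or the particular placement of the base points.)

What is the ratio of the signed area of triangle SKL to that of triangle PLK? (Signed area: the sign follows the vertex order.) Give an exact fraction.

[SKL]:[PLK] = -2

Choose coordinates S = (0, 0), Z = (1, 0), K = (0, 1).
1. L lies on line KZ with KL:LZ = 4:3 ⇒ L = (4/7, 3/7)
2. P is the midpoint of ZS ⇒ P = (1/2, 0)
2·[SKL] = -4/7, 2·[PLK] = 2/7
[SKL]:[PLK] = -4/7:2/7 = -2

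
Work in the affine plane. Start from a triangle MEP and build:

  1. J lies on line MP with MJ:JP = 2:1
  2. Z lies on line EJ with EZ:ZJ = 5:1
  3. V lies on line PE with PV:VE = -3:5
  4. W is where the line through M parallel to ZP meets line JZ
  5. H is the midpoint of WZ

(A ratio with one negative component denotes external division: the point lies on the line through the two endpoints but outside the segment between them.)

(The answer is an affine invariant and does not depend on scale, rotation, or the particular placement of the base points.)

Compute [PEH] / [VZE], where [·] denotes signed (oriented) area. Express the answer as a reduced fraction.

[PEH]:[VZE] = -13/25

Assign M = (0, 0), E = (1, 0), P = (0, 1) — the answer is frame-independent, so this choice is without loss of generality.
1. J lies on line MP with MJ:JP = 2:1 ⇒ J = (0, 2/3)
2. Z lies on line EJ with EZ:ZJ = 5:1 ⇒ Z = (1/6, 5/9)
3. V lies on line PE with PV:VE = -3:5 ⇒ V = (-3/2, 5/2)
4. W is where the line through M parallel to ZP meets line JZ ⇒ W = (-1/3, 8/9)
5. H is the midpoint of WZ ⇒ H = (-1/12, 13/18)
2·[PEH] = -13/36, 2·[VZE] = 25/36
[PEH]:[VZE] = -13/36:25/36 = -13/25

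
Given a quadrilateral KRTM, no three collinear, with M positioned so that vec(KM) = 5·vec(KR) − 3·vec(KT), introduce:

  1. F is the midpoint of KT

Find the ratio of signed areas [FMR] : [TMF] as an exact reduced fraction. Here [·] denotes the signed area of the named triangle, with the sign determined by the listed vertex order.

[FMR]:[TMF] = -2/5

Choose coordinates K = (0, 0), R = (1, 0), T = (0, 1), M = (5, -3).
1. F is the midpoint of KT ⇒ F = (0, 1/2)
2·[FMR] = 1, 2·[TMF] = -5/2
[FMR]:[TMF] = 1:-5/2 = -2/5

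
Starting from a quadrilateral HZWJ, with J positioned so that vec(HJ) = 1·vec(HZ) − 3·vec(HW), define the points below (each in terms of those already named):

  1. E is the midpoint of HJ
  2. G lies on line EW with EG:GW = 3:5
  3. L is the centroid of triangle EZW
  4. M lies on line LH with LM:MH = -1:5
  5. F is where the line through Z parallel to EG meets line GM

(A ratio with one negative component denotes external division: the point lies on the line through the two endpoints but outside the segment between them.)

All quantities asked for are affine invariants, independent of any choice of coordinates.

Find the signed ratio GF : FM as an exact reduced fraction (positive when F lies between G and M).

GF:FM = -48/25

Set H = (0, 0), Z = (1, 0), W = (0, 1), J = (1, -3); any affine frame gives the same invariant.
1. E is the midpoint of HJ ⇒ E = (1/2, -3/2)
2. G lies on line EW with EG:GW = 3:5 ⇒ G = (5/16, -9/16)
3. L is the centroid of triangle EZW ⇒ L = (1/2, -1/6)
4. M lies on line LH with LM:MH = -1:5 ⇒ M = (5/8, -5/24)
5. F is where the line through Z parallel to EG meets line GM ⇒ F = (355/368, 65/368)
F = G + t·(M−G) with t = 48/23, so GF:FM = t:(1−t) = 48/23:-25/23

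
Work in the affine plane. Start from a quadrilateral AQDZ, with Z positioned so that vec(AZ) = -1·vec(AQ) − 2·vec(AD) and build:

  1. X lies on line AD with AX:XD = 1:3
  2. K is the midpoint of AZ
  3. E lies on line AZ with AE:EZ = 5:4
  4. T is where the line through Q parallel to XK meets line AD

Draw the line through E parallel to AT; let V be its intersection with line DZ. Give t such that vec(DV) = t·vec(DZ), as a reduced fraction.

Choose coordinates A = (0, 0), Q = (1, 0), D = (0, 1), Z = (-1, -2).
1. X lies on line AD with AX:XD = 1:3 ⇒ X = (0, 1/4)
2. K is the midpoint of AZ ⇒ K = (-1/2, -1)
3. E lies on line AZ with AE:EZ = 5:4 ⇒ E = (-5/9, -10/9)
4. T is where the line through Q parallel to XK meets line AD ⇒ T = (0, -5/2)
through E parallel to AT: direction (0, -5/2); meets DZ at V = (-5/9, -2/3)
V = D + t·(Z−D) with t = 5/9

t = 5/9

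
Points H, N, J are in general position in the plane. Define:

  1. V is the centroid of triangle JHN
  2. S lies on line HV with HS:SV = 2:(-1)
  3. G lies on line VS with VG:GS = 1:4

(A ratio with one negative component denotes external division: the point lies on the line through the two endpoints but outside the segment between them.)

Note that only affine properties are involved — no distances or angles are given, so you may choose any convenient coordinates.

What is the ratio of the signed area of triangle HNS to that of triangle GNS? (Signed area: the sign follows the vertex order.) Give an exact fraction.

Choose coordinates H = (0, 0), N = (1, 0), J = (0, 1).
1. V is the centroid of triangle JHN ⇒ V = (1/3, 1/3)
2. S lies on line HV with HS:SV = 2:(-1) ⇒ S = (2/3, 2/3)
3. G lies on line VS with VG:GS = 1:4 ⇒ G = (2/5, 2/5)
2·[HNS] = 2/3, 2·[GNS] = 4/15
[HNS]:[GNS] = 2/3:4/15 = 5/2

[HNS]:[GNS] = 5/2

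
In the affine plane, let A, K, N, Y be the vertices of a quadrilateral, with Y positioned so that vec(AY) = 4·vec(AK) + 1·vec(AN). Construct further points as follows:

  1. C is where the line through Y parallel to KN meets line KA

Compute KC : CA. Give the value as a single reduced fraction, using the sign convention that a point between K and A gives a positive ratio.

Assign A = (0, 0), K = (1, 0), N = (0, 1), Y = (4, 1) — the answer is frame-independent, so this choice is without loss of generality.
1. C is where the line through Y parallel to KN meets line KA ⇒ C = (5, 0)
C = K + t·(A−K) with t = -4, so KC:CA = t:(1−t) = -4:5

KC:CA = -4/5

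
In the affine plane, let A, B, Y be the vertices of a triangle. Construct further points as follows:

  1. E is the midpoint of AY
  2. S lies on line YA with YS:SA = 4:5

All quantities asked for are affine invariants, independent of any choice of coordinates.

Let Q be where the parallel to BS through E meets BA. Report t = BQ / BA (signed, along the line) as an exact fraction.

t = 1/10

Assign A = (0, 0), B = (1, 0), Y = (0, 1) — the answer is frame-independent, so this choice is without loss of generality.
1. E is the midpoint of AY ⇒ E = (0, 1/2)
2. S lies on line YA with YS:SA = 4:5 ⇒ S = (0, 5/9)
through E parallel to BS: direction (-1, 5/9); meets BA at Q = (9/10, 0)
Q = B + t·(A−B) with t = 1/10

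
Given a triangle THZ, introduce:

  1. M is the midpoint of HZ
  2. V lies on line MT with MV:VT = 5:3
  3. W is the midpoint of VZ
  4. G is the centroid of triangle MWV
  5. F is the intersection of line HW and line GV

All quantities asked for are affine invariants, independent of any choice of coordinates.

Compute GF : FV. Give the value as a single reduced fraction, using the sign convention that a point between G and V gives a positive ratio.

GF:FV = -1/6

Set T = (0, 0), H = (1, 0), Z = (0, 1); any affine frame gives the same invariant.
1. M is the midpoint of HZ ⇒ M = (1/2, 1/2)
2. V lies on line MT with MV:VT = 5:3 ⇒ V = (3/16, 3/16)
3. W is the midpoint of VZ ⇒ W = (3/32, 19/32)
4. G is the centroid of triangle MWV ⇒ G = (25/96, 41/96)
5. F is the intersection of line HW and line GV ⇒ F = (11/40, 19/40)
F = G + t·(V−G) with t = -1/5, so GF:FV = t:(1−t) = -1/5:6/5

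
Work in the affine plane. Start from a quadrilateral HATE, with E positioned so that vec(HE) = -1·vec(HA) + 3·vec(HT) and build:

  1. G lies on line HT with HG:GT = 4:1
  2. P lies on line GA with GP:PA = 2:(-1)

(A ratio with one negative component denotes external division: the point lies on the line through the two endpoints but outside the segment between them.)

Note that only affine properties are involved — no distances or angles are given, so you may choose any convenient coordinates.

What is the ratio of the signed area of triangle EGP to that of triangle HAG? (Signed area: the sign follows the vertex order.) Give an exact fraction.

[EGP]:[HAG] = 7/2

Work in coordinates with H = (0, 0), A = (1, 0), T = (0, 1), E = (-1, 3).
1. G lies on line HT with HG:GT = 4:1 ⇒ G = (0, 4/5)
2. P lies on line GA with GP:PA = 2:(-1) ⇒ P = (2, -4/5)
2·[EGP] = 14/5, 2·[HAG] = 4/5
[EGP]:[HAG] = 14/5:4/5 = 7/2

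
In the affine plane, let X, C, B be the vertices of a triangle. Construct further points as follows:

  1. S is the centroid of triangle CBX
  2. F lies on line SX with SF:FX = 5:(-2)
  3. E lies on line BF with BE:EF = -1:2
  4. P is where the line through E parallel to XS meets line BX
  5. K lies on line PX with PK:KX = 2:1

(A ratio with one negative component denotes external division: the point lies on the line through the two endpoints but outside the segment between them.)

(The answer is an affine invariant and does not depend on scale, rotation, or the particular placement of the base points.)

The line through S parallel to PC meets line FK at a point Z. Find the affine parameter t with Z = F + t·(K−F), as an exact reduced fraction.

Work in coordinates with X = (0, 0), C = (1, 0), B = (0, 1).
1. S is the centroid of triangle CBX ⇒ S = (1/3, 1/3)
2. F lies on line SX with SF:FX = 5:(-2) ⇒ F = (-2/9, -2/9)
3. E lies on line BF with BE:EF = -1:2 ⇒ E = (2/9, 20/9)
4. P is where the line through E parallel to XS meets line BX ⇒ P = (0, 2)
5. K lies on line PX with PK:KX = 2:1 ⇒ K = (0, 2/3)
through S parallel to PC: direction (1, -2); meets FK at Z = (1/18, 8/9)
Z = F + t·(K−F) with t = 5/4

t = 5/4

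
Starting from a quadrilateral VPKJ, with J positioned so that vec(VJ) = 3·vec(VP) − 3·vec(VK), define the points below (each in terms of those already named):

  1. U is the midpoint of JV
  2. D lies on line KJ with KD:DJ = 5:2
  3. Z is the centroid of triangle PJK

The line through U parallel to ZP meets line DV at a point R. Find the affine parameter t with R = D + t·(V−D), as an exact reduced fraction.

Work in coordinates with V = (0, 0), P = (1, 0), K = (0, 1), J = (3, -3).
1. U is the midpoint of JV ⇒ U = (3/2, -3/2)
2. D lies on line KJ with KD:DJ = 5:2 ⇒ D = (15/7, -13/7)
3. Z is the centroid of triangle PJK ⇒ Z = (4/3, -2/3)
through U parallel to ZP: direction (-1/3, 2/3); meets DV at R = (45/34, -39/34)
R = D + t·(V−D) with t = 13/34

t = 13/34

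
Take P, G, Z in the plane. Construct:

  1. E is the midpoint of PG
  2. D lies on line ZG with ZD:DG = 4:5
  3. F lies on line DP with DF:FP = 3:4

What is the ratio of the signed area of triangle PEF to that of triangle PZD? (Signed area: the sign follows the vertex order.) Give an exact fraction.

[PEF]:[PZD] = -5/14

Assign P = (0, 0), G = (1, 0), Z = (0, 1) — the answer is frame-independent, so this choice is without loss of generality.
1. E is the midpoint of PG ⇒ E = (1/2, 0)
2. D lies on line ZG with ZD:DG = 4:5 ⇒ D = (4/9, 5/9)
3. F lies on line DP with DF:FP = 3:4 ⇒ F = (16/63, 20/63)
2·[PEF] = 10/63, 2·[PZD] = -4/9
[PEF]:[PZD] = 10/63:-4/9 = -5/14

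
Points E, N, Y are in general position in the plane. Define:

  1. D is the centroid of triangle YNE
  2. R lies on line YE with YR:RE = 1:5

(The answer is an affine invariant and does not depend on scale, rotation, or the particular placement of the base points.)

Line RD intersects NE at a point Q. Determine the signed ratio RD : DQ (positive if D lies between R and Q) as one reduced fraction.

RD:DQ = 3/2

Set E = (0, 0), N = (1, 0), Y = (0, 1); any affine frame gives the same invariant.
1. D is the centroid of triangle YNE ⇒ D = (1/3, 1/3)
2. R lies on line YE with YR:RE = 1:5 ⇒ R = (0, 5/6)
line RD meets NE at Q = (5/9, 0)
D = R + t·(Q−R) with t = 3/5, so RD:DQ = 3/5:2/5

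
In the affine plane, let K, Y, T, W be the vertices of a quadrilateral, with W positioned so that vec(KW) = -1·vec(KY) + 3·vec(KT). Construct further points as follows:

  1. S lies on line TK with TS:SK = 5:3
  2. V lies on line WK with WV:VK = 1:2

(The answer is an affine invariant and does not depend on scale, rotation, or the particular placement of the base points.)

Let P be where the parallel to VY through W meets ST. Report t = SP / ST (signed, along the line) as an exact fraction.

t = 57/25

Work in coordinates with K = (0, 0), Y = (1, 0), T = (0, 1), W = (-1, 3).
1. S lies on line TK with TS:SK = 5:3 ⇒ S = (0, 3/8)
2. V lies on line WK with WV:VK = 1:2 ⇒ V = (-2/3, 2)
through W parallel to VY: direction (5/3, -2); meets ST at P = (0, 9/5)
P = S + t·(T−S) with t = 57/25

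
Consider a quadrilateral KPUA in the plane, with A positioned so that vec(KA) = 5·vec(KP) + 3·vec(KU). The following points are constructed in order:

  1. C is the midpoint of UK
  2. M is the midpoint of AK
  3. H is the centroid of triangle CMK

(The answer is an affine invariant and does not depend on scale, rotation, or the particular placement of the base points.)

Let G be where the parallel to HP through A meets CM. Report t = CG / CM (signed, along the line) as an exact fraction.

t = 45/22

Set K = (0, 0), P = (1, 0), U = (0, 1), A = (5, 3); any affine frame gives the same invariant.
1. C is the midpoint of UK ⇒ C = (0, 1/2)
2. M is the midpoint of AK ⇒ M = (5/2, 3/2)
3. H is the centroid of triangle CMK ⇒ H = (5/6, 2/3)
through A parallel to HP: direction (1/6, -2/3); meets CM at G = (225/44, 28/11)
G = C + t·(M−C) with t = 45/22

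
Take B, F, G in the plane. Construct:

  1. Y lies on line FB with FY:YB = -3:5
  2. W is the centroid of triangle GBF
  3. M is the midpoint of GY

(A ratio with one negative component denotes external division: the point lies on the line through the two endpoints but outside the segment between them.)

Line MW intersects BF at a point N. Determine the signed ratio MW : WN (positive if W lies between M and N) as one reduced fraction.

MW:WN = 1/2

Assign B = (0, 0), F = (1, 0), G = (0, 1) — the answer is frame-independent, so this choice is without loss of generality.
1. Y lies on line FB with FY:YB = -3:5 ⇒ Y = (5/2, 0)
2. W is the centroid of triangle GBF ⇒ W = (1/3, 1/3)
3. M is the midpoint of GY ⇒ M = (5/4, 1/2)
line MW meets BF at N = (-3/2, 0)
W = M + t·(N−M) with t = 1/3, so MW:WN = 1/3:2/3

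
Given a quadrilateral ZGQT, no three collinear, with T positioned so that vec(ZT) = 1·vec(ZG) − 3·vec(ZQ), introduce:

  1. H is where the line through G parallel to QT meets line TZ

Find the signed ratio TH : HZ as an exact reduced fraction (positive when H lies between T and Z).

TH:HZ = -3/4

Choose coordinates Z = (0, 0), G = (1, 0), Q = (0, 1), T = (1, -3).
1. H is where the line through G parallel to QT meets line TZ ⇒ H = (4, -12)
H = T + t·(Z−T) with t = -3, so TH:HZ = t:(1−t) = -3:4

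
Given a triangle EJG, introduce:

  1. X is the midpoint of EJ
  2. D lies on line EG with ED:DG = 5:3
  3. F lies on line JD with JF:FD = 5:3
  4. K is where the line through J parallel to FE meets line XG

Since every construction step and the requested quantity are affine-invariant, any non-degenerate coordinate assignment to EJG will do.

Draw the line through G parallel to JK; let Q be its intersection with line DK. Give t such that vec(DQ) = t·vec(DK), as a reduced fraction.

Set E = (0, 0), J = (1, 0), G = (0, 1); any affine frame gives the same invariant.
1. X is the midpoint of EJ ⇒ X = (1/2, 0)
2. D lies on line EG with ED:DG = 5:3 ⇒ D = (0, 5/8)
3. F lies on line JD with JF:FD = 5:3 ⇒ F = (3/8, 25/64)
4. K is where the line through J parallel to FE meets line XG ⇒ K = (49/73, -25/73)
through G parallel to JK: direction (-24/73, -25/73); meets DK at Q = (-441/2920, 3937/4672)
Q = D + t·(K−D) with t = -9/40

t = -9/40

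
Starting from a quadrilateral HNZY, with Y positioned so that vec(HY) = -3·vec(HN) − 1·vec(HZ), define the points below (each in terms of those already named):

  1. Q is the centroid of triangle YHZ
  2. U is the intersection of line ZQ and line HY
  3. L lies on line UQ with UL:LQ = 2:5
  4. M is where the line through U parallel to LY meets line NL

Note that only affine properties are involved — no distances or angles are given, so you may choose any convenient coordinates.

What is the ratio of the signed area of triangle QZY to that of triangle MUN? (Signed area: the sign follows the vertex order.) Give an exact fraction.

[QZY]:[MUN] = 91/22

Choose coordinates H = (0, 0), N = (1, 0), Z = (0, 1), Y = (-3, -1).
1. Q is the centroid of triangle YHZ ⇒ Q = (-1, 0)
2. U is the intersection of line ZQ and line HY ⇒ U = (-3/2, -1/2)
3. L lies on line UQ with UL:LQ = 2:5 ⇒ L = (-19/14, -5/14)
4. M is where the line through U parallel to LY meets line NL ⇒ M = (-181/182, -55/182)
2·[QZY] = 1, 2·[MUN] = 22/91
[QZY]:[MUN] = 1:22/91 = 91/22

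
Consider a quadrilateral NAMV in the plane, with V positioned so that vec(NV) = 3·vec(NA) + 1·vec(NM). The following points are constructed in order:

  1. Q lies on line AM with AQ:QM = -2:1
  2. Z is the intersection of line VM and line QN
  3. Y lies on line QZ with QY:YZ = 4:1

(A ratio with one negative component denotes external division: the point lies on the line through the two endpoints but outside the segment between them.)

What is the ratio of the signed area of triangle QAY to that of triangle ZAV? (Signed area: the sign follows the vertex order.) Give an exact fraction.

[QAY]:[ZAV] = -8/35

Choose coordinates N = (0, 0), A = (1, 0), M = (0, 1), V = (3, 1).
1. Q lies on line AM with AQ:QM = -2:1 ⇒ Q = (-1, 2)
2. Z is the intersection of line VM and line QN ⇒ Z = (-1/2, 1)
3. Y lies on line QZ with QY:YZ = 4:1 ⇒ Y = (-3/5, 6/5)
2·[QAY] = -4/5, 2·[ZAV] = 7/2
[QAY]:[ZAV] = -4/5:7/2 = -8/35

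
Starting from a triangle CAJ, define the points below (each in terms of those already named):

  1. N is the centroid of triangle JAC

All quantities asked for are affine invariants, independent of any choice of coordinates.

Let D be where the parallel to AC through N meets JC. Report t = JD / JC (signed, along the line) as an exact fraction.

Assign C = (0, 0), A = (1, 0), J = (0, 1) — the answer is frame-independent, so this choice is without loss of generality.
1. N is the centroid of triangle JAC ⇒ N = (1/3, 1/3)
through N parallel to AC: direction (-1, 0); meets JC at D = (0, 1/3)
D = J + t·(C−J) with t = 2/3

t = 2/3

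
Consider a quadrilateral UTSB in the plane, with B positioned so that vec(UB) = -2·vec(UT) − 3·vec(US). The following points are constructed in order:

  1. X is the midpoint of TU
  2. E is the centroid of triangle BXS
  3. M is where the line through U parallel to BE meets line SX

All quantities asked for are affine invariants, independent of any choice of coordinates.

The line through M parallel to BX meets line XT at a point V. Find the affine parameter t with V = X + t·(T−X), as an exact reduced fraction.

t = -7/6

Assign U = (0, 0), T = (1, 0), S = (0, 1), B = (-2, -3) — the answer is frame-independent, so this choice is without loss of generality.
1. X is the midpoint of TU ⇒ X = (1/2, 0)
2. E is the centroid of triangle BXS ⇒ E = (-1/2, -2/3)
3. M is where the line through U parallel to BE meets line SX ⇒ M = (9/32, 7/16)
through M parallel to BX: direction (5/2, 3); meets XT at V = (-1/12, 0)
V = X + t·(T−X) with t = -7/6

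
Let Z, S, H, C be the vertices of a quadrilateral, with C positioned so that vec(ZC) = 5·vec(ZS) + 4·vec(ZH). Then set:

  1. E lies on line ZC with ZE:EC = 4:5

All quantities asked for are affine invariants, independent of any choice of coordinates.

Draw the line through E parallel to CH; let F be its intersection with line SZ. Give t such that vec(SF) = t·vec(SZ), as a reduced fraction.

t = 47/27

Choose coordinates Z = (0, 0), S = (1, 0), H = (0, 1), C = (5, 4).
1. E lies on line ZC with ZE:EC = 4:5 ⇒ E = (20/9, 16/9)
through E parallel to CH: direction (-5, -3); meets SZ at F = (-20/27, 0)
F = S + t·(Z−S) with t = 47/27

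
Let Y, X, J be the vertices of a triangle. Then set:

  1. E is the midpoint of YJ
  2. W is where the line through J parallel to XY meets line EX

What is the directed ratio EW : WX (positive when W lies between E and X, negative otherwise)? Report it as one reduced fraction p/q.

Assign Y = (0, 0), X = (1, 0), J = (0, 1) — the answer is frame-independent, so this choice is without loss of generality.
1. E is the midpoint of YJ ⇒ E = (0, 1/2)
2. W is where the line through J parallel to XY meets line EX ⇒ W = (-1, 1)
W = E + t·(X−E) with t = -1, so EW:WX = t:(1−t) = -1:2

EW:WX = -1/2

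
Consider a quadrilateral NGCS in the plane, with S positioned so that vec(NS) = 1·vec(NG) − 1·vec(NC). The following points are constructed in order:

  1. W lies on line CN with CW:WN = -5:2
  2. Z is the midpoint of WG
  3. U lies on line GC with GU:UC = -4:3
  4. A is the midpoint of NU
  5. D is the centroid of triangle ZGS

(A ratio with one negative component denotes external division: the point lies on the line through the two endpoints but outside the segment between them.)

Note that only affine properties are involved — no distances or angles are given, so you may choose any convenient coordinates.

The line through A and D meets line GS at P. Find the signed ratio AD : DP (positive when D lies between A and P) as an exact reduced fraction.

AD:DP = 14

Set N = (0, 0), G = (1, 0), C = (0, 1), S = (1, -1); any affine frame gives the same invariant.
1. W lies on line CN with CW:WN = -5:2 ⇒ W = (0, -2/3)
2. Z is the midpoint of WG ⇒ Z = (1/2, -1/3)
3. U lies on line GC with GU:UC = -4:3 ⇒ U = (-3, 4)
4. A is the midpoint of NU ⇒ A = (-3/2, 2)
5. D is the centroid of triangle ZGS ⇒ D = (5/6, -4/9)
line AD meets GS at P = (1, -13/21)
D = A + t·(P−A) with t = 14/15, so AD:DP = 14/15:1/15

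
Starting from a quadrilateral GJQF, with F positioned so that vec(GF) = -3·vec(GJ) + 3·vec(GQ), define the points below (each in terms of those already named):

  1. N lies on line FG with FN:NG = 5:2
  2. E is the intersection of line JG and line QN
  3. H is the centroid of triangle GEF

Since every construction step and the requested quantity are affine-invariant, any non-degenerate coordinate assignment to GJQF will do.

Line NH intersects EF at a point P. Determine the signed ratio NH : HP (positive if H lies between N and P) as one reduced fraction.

NH:HP = 8/7

Set G = (0, 0), J = (1, 0), Q = (0, 1), F = (-3, 3); any affine frame gives the same invariant.
1. N lies on line FG with FN:NG = 5:2 ⇒ N = (-6/7, 6/7)
2. E is the intersection of line JG and line QN ⇒ E = (-6, 0)
3. H is the centroid of triangle GEF ⇒ H = (-3, 1)
line NH meets EF at P = (-39/8, 9/8)
H = N + t·(P−N) with t = 8/15, so NH:HP = 8/15:7/15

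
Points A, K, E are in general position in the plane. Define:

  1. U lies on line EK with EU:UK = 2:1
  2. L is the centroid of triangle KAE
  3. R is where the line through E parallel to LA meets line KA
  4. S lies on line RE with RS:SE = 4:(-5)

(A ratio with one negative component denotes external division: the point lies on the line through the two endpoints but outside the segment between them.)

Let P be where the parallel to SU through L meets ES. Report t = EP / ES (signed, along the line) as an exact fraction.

t = 47/60

Choose coordinates A = (0, 0), K = (1, 0), E = (0, 1).
1. U lies on line EK with EU:UK = 2:1 ⇒ U = (2/3, 1/3)
2. L is the centroid of triangle KAE ⇒ L = (1/3, 1/3)
3. R is where the line through E parallel to LA meets line KA ⇒ R = (-1, 0)
4. S lies on line RE with RS:SE = 4:(-5) ⇒ S = (-5, -4)
through L parallel to SU: direction (17/3, 13/3); meets ES at P = (-47/12, -35/12)
P = E + t·(S−E) with t = 47/60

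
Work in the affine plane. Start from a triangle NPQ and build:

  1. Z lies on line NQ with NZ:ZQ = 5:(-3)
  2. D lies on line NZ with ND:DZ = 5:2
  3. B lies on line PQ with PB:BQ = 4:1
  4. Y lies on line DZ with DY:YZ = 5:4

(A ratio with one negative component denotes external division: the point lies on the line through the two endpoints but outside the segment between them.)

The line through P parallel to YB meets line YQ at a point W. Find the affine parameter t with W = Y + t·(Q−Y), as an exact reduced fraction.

t = -4

Choose coordinates N = (0, 0), P = (1, 0), Q = (0, 1).
1. Z lies on line NQ with NZ:ZQ = 5:(-3) ⇒ Z = (0, 5/2)
2. D lies on line NZ with ND:DZ = 5:2 ⇒ D = (0, 25/14)
3. B lies on line PQ with PB:BQ = 4:1 ⇒ B = (1/5, 4/5)
4. Y lies on line DZ with DY:YZ = 5:4 ⇒ Y = (0, 275/126)
through P parallel to YB: direction (1/5, -871/630); meets YQ at W = (0, 871/126)
W = Y + t·(Q−Y) with t = -4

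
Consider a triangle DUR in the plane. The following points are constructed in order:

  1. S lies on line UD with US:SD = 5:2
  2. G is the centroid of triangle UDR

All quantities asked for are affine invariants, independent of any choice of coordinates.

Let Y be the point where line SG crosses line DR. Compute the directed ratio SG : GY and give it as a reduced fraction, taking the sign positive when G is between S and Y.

SG:GY = -1/7

Choose coordinates D = (0, 0), U = (1, 0), R = (0, 1).
1. S lies on line UD with US:SD = 5:2 ⇒ S = (2/7, 0)
2. G is the centroid of triangle UDR ⇒ G = (1/3, 1/3)
line SG meets DR at Y = (0, -2)
G = S + t·(Y−S) with t = -1/6, so SG:GY = -1/6:7/6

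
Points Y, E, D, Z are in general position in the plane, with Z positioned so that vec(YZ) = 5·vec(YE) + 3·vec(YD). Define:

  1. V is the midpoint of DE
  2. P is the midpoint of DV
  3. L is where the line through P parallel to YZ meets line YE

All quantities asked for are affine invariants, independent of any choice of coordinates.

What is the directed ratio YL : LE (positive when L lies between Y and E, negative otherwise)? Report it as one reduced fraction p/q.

Work in coordinates with Y = (0, 0), E = (1, 0), D = (0, 1), Z = (5, 3).
1. V is the midpoint of DE ⇒ V = (1/2, 1/2)
2. P is the midpoint of DV ⇒ P = (1/4, 3/4)
3. L is where the line through P parallel to YZ meets line YE ⇒ L = (-1, 0)
L = Y + t·(E−Y) with t = -1, so YL:LE = t:(1−t) = -1:2

YL:LE = -1/2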